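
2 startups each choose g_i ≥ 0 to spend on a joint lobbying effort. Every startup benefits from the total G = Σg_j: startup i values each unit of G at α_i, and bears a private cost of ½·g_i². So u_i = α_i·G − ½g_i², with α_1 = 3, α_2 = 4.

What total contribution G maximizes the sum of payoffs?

Planner FOC: ∂(Σu_j)/∂g_i = (Σα_j) − g_i = 0, so g_i^SO = Σα_j = 7 for every i; G^SO = 14.

14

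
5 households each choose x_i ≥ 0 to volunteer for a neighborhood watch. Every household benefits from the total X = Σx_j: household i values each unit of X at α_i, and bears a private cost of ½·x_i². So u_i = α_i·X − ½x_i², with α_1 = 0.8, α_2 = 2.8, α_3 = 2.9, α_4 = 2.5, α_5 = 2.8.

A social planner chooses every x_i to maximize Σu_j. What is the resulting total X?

59

Planner FOC: ∂(Σu_j)/∂x_i = (Σα_j) − x_i = 0, so x_i^SO = Σα_j = 11.8 for every i; X^SO = 59.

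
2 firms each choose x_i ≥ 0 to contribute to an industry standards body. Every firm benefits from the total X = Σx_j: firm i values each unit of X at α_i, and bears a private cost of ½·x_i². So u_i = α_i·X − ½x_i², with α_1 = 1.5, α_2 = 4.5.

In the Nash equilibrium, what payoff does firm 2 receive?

16.875

Firm i's FOC: ∂u_i/∂x_i = α_i − x_i = 0, so x_i* = α_i.
NE contributions = (1.5, 4.5); X = 6.
u_2 = α_2·X − ½·(x_2)² = 4.5·6 − ½·4.5² = 16.875.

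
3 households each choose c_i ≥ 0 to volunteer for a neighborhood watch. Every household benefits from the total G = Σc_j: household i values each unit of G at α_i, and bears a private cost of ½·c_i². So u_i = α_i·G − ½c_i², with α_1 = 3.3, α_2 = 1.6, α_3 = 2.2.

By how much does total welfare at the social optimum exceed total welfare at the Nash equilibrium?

34.35

Household i's FOC: ∂u_i/∂c_i = α_i − c_i = 0, so c_i* = α_i.
NE contributions = (3.3, 1.6, 2.2); G = 7.1.
W^NE = (Σα)·G − ½Σα_i² = 7.1² − ½·18.29 = 41.265.
Planner sets c_i = Σα_j = 7.1 for every i, so G^SO = 3·7.1 = 21.3.
W^SO = (Σα)·G^SO − ½·3·(Σα)² = (3/2)·7.1² = 75.615.
Deadweight loss = W^SO − W^NE = 34.35.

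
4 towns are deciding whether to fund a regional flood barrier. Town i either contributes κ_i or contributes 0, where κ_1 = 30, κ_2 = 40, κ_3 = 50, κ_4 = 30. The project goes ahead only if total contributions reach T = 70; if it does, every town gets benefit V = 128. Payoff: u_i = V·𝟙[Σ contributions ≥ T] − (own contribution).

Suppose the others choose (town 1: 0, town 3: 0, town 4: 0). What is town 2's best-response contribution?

Others' total = 0. Even contributing 40 gives 40 < 70: no benefit either way.
Best response: 0.

0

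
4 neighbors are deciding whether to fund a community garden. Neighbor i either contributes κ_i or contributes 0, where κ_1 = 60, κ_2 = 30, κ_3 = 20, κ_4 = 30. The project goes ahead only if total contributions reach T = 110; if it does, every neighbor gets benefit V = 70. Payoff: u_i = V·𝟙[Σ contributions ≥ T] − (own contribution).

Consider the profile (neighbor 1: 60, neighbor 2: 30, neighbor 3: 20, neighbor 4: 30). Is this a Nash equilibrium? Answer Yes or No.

No

Total = 140 ≥ 110: provided.
Neighbor 1 (pledges 60, payoff 10): dropping to 0 → total 80, payoff 0. No gain.
Neighbor 2 (pledges 30, payoff 40): dropping to 0 → total 110, payoff 70. Profitable deviation.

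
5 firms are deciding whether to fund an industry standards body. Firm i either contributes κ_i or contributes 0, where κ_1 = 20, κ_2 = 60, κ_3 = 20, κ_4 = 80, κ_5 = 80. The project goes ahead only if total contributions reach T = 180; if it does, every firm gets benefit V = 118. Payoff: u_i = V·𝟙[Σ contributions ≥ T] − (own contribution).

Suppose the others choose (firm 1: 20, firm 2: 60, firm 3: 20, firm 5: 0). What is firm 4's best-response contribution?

80

Others' total = 100. Contributing 80 brings total to 180 ≥ 180: gain V − κ_4 = 38.
Best response: 80.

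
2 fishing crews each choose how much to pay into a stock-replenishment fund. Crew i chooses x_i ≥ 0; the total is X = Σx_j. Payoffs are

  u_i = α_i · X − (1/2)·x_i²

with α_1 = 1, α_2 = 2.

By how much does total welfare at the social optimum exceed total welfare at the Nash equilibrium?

Crew i's FOC: ∂u_i/∂x_i = α_i − x_i = 0, so x_i* = α_i.
NE contributions = (1, 2); X = 3.
W^NE = (Σα)·X − ½Σα_i² = 3² − ½·5 = 6.5.
Planner sets x_i = Σα_j = 3 for every i, so X^SO = 2·3 = 6.
W^SO = (Σα)·X^SO − ½·2·(Σα)² = (2/2)·3² = 9.
Deadweight loss = W^SO − W^NE = 2.5.

2.5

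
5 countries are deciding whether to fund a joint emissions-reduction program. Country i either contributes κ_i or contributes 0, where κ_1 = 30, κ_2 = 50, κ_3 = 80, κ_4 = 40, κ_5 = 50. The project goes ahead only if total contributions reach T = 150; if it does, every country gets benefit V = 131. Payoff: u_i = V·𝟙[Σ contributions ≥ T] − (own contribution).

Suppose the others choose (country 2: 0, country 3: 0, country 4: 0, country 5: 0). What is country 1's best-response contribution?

Others' total = 0. Even contributing 30 gives 30 < 150: no benefit either way.
Best response: 0.

0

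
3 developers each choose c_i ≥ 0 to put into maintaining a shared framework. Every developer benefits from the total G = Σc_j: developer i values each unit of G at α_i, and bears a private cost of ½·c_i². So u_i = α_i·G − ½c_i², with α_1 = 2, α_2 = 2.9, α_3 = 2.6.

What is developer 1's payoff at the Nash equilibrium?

Developer i's FOC: ∂u_i/∂c_i = α_i − c_i = 0, so c_i* = α_i.
NE contributions = (2, 2.9, 2.6); G = 7.5.
u_1 = α_1·G − ½·(c_1)² = 2·7.5 − ½·2² = 13.

13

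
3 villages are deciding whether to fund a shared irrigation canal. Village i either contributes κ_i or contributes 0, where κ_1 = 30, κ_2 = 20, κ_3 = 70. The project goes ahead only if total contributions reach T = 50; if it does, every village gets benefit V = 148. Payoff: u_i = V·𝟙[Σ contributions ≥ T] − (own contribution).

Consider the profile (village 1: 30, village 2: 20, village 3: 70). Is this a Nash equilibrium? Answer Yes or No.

Total = 120 ≥ 50: provided.
Village 1 (pledges 30, payoff 118): dropping to 0 → total 90, payoff 148. Profitable deviation.

No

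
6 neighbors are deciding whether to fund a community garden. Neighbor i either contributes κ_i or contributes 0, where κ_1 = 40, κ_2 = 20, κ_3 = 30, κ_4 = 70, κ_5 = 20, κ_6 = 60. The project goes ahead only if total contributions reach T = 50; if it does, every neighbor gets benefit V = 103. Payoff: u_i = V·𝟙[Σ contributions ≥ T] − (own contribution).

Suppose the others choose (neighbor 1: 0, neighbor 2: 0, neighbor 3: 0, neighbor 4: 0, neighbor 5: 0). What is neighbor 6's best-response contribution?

60

Others' total = 0. Contributing 60 brings total to 60 ≥ 50: gain V − κ_6 = 43.
Best response: 60.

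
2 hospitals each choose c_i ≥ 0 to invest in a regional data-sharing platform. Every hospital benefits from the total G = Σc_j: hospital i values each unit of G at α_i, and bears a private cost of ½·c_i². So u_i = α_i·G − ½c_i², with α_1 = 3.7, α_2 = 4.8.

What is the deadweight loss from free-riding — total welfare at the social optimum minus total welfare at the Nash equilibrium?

Hospital i's FOC: ∂u_i/∂c_i = α_i − c_i = 0, so c_i* = α_i.
NE contributions = (3.7, 4.8); G = 8.5.
W^NE = (Σα)·G − ½Σα_i² = 8.5² − ½·36.73 = 53.885.
Planner sets c_i = Σα_j = 8.5 for every i, so G^SO = 2·8.5 = 17.
W^SO = (Σα)·G^SO − ½·2·(Σα)² = (2/2)·8.5² = 72.25.
Deadweight loss = W^SO − W^NE = 18.365.

18.365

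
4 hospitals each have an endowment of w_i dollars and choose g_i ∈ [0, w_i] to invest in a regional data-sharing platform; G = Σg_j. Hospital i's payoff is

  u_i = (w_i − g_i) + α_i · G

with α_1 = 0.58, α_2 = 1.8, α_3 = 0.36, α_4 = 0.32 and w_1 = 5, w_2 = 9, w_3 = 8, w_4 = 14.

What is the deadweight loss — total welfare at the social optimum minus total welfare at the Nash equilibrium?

∂u_i/∂g_i = α_i − 1, so hospital i contributes w_i if α_i > 1, else 0.
α_i > 1 for i ∈ {2}; NE contributions (0, 9, 0, 0), G = 9.
W^NE = Σw_i − G^NE + (Σα_i)·G^NE = 36 + 2.06·9 = 54.54.
Planner: ∂(Σu_j)/∂g_i = Σα_j − 1 = 2.06 > 0, so everyone contributes w_i; G^SO = 36, W^SO = 36 + 2.06·36 = 110.16.
Deadweight loss = 55.62.

55.62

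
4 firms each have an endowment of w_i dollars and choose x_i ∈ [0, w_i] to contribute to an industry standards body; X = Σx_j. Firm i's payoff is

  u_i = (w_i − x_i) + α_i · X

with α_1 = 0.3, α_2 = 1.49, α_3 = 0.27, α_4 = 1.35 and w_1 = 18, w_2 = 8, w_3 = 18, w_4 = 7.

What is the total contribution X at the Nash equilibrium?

∂u_i/∂x_i = α_i − 1, so firm i contributes w_i if α_i > 1, else 0.
α_i > 1 for i ∈ {2, 4}; NE contributions (0, 8, 0, 7), X = 15.

15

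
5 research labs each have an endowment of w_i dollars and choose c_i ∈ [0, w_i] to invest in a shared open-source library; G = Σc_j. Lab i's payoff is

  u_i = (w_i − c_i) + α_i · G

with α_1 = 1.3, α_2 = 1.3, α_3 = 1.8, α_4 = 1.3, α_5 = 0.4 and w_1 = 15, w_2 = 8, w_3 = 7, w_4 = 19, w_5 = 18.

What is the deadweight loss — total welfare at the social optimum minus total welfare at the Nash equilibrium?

91.8

∂u_i/∂c_i = α_i − 1, so lab i contributes w_i if α_i > 1, else 0.
α_i > 1 for i ∈ {1, 2, 3, 4}; NE contributions (15, 8, 7, 19, 0), G = 49.
W^NE = Σw_i − G^NE + (Σα_i)·G^NE = 67 + 5.1·49 = 316.9.
Planner: ∂(Σu_j)/∂c_i = Σα_j − 1 = 5.1 > 0, so everyone contributes w_i; G^SO = 67, W^SO = 67 + 5.1·67 = 408.7.
Deadweight loss = 91.8.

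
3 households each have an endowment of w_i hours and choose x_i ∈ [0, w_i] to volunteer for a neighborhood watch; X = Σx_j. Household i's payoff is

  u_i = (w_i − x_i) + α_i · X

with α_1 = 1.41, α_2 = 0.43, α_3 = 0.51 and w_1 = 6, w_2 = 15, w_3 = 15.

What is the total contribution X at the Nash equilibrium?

∂u_i/∂x_i = α_i − 1, so household i contributes w_i if α_i > 1, else 0.
α_i > 1 for i ∈ {1}; NE contributions (6, 0, 0), X = 6.

6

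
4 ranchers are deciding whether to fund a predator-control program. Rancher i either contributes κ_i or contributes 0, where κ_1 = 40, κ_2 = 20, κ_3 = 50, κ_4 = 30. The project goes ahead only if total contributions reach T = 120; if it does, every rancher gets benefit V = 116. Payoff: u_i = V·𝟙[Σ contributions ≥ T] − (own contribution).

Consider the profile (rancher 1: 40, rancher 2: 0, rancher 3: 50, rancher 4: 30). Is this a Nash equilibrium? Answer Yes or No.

Total = 120 ≥ 120: provided.
Rancher 1 (pledges 40, payoff 76): dropping to 0 → total 80, payoff 0. No gain.
Rancher 2 (pledges 0, payoff 116): pledging 20 → total 140, payoff 96. No gain.
Rancher 3 (pledges 50, payoff 66): dropping to 0 → total 70, payoff 0. No gain.
Rancher 4 (pledges 30, payoff 86): dropping to 0 → total 90, payoff 0. No gain.

Yes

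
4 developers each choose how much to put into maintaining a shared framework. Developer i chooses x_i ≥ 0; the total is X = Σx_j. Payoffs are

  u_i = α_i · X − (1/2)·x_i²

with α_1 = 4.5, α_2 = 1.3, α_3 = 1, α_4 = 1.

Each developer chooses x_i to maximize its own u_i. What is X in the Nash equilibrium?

Developer i's FOC: ∂u_i/∂x_i = α_i − x_i = 0, so x_i* = α_i.
NE contributions = (4.5, 1.3, 1, 1); X = 7.8.

7.8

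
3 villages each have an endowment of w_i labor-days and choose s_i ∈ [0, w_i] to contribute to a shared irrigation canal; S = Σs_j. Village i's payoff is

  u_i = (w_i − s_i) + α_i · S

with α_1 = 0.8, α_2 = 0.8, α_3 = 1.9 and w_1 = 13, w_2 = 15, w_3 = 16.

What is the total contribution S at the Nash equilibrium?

16

∂u_i/∂s_i = α_i − 1, so village i contributes w_i if α_i > 1, else 0.
α_i > 1 for i ∈ {3}; NE contributions (0, 0, 16), S = 16.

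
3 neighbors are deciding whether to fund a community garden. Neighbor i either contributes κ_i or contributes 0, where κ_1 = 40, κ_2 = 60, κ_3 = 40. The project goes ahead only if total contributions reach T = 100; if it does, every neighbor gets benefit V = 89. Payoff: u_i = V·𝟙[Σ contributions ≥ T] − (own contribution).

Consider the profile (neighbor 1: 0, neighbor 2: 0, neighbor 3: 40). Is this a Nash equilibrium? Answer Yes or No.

Total = 40 < 100: not provided.
Neighbor 1 (pledges 0, payoff 0): pledging 40 → total 80, payoff -40. No gain.
Neighbor 2 (pledges 0, payoff 0): pledging 60 → total 100, payoff 29. Profitable deviation.

No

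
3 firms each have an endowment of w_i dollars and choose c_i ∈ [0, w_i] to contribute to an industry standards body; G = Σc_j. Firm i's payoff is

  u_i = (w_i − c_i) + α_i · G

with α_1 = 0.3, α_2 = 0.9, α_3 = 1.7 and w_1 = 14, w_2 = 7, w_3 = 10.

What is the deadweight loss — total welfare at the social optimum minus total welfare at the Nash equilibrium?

39.9

∂u_i/∂c_i = α_i − 1, so firm i contributes w_i if α_i > 1, else 0.
α_i > 1 for i ∈ {3}; NE contributions (0, 0, 10), G = 10.
W^NE = Σw_i − G^NE + (Σα_i)·G^NE = 31 + 1.9·10 = 50.
Planner: ∂(Σu_j)/∂c_i = Σα_j − 1 = 1.9 > 0, so everyone contributes w_i; G^SO = 31, W^SO = 31 + 1.9·31 = 89.9.
Deadweight loss = 39.9.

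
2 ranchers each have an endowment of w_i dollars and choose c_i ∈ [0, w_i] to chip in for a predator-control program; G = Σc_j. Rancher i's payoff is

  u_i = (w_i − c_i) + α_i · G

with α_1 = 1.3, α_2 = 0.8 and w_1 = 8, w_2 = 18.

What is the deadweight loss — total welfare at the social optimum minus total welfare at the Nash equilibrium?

∂u_i/∂c_i = α_i − 1, so rancher i contributes w_i if α_i > 1, else 0.
α_i > 1 for i ∈ {1}; NE contributions (8, 0), G = 8.
W^NE = Σw_i − G^NE + (Σα_i)·G^NE = 26 + 1.1·8 = 34.8.
Planner: ∂(Σu_j)/∂c_i = Σα_j − 1 = 1.1 > 0, so everyone contributes w_i; G^SO = 26, W^SO = 26 + 1.1·26 = 54.6.
Deadweight loss = 19.8.

19.8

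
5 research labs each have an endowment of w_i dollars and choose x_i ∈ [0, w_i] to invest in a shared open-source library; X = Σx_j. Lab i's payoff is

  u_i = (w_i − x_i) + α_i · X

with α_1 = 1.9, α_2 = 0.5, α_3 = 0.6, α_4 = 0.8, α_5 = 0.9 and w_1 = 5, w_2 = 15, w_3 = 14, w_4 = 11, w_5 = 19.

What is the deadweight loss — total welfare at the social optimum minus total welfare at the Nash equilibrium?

∂u_i/∂x_i = α_i − 1, so lab i contributes w_i if α_i > 1, else 0.
α_i > 1 for i ∈ {1}; NE contributions (5, 0, 0, 0, 0), X = 5.
W^NE = Σw_i − X^NE + (Σα_i)·X^NE = 64 + 3.7·5 = 82.5.
Planner: ∂(Σu_j)/∂x_i = Σα_j − 1 = 3.7 > 0, so everyone contributes w_i; X^SO = 64, W^SO = 64 + 3.7·64 = 300.8.
Deadweight loss = 218.3.

218.3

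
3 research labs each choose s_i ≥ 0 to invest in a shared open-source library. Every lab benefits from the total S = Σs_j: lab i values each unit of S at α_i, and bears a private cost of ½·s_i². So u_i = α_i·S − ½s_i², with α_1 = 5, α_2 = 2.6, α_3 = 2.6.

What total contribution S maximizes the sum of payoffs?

30.6

Planner FOC: ∂(Σu_j)/∂s_i = (Σα_j) − s_i = 0, so s_i^SO = Σα_j = 10.2 for every i; S^SO = 30.6.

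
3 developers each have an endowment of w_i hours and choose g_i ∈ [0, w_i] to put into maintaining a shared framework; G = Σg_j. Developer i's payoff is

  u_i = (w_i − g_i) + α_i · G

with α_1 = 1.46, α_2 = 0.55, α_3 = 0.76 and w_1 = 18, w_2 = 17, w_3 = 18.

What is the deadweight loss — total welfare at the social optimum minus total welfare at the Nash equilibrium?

61.95

∂u_i/∂g_i = α_i − 1, so developer i contributes w_i if α_i > 1, else 0.
α_i > 1 for i ∈ {1}; NE contributions (18, 0, 0), G = 18.
W^NE = Σw_i − G^NE + (Σα_i)·G^NE = 53 + 1.77·18 = 84.86.
Planner: ∂(Σu_j)/∂g_i = Σα_j − 1 = 1.77 > 0, so everyone contributes w_i; G^SO = 53, W^SO = 53 + 1.77·53 = 146.81.
Deadweight loss = 61.95.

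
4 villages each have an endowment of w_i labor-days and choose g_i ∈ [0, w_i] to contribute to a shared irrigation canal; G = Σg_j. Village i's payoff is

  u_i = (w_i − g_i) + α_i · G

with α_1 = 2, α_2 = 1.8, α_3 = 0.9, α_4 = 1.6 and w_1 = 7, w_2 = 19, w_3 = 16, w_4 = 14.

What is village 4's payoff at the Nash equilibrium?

64

∂u_i/∂g_i = α_i − 1, so village i contributes w_i if α_i > 1, else 0.
α_i > 1 for i ∈ {1, 2, 4}; NE contributions (7, 19, 0, 14), G = 40.
u_4 = (14 − 14) + 1.6·40 = 64.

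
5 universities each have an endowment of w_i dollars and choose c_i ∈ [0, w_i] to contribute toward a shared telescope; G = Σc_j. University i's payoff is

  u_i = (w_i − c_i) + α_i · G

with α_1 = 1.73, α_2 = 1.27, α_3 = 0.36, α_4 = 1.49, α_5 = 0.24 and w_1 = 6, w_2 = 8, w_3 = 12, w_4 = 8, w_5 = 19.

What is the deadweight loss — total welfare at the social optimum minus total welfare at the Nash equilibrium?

126.79

∂u_i/∂c_i = α_i − 1, so university i contributes w_i if α_i > 1, else 0.
α_i > 1 for i ∈ {1, 2, 4}; NE contributions (6, 8, 0, 8, 0), G = 22.
W^NE = Σw_i − G^NE + (Σα_i)·G^NE = 53 + 4.09·22 = 142.98.
Planner: ∂(Σu_j)/∂c_i = Σα_j − 1 = 4.09 > 0, so everyone contributes w_i; G^SO = 53, W^SO = 53 + 4.09·53 = 269.77.
Deadweight loss = 126.79.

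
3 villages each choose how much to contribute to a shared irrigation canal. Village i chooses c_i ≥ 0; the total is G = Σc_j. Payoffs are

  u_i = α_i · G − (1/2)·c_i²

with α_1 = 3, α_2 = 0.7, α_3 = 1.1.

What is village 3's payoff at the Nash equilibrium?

Village i's FOC: ∂u_i/∂c_i = α_i − c_i = 0, so c_i* = α_i.
NE contributions = (3, 0.7, 1.1); G = 4.8.
u_3 = α_3·G − ½·(c_3)² = 1.1·4.8 − ½·1.1² = 4.675.

4.675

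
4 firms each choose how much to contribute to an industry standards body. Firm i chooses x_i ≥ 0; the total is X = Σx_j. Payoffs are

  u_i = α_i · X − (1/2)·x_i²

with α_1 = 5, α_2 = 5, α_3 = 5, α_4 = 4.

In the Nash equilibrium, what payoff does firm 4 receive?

Firm i's FOC: ∂u_i/∂x_i = α_i − x_i = 0, so x_i* = α_i.
NE contributions = (5, 5, 5, 4); X = 19.
u_4 = α_4·X − ½·(x_4)² = 4·19 − ½·4² = 68.

68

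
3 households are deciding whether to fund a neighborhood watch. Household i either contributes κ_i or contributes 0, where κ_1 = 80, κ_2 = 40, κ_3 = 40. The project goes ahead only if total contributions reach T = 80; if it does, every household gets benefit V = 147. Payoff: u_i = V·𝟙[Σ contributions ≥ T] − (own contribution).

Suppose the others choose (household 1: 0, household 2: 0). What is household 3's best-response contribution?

0

Others' total = 0. Even contributing 40 gives 40 < 80: no benefit either way.
Best response: 0.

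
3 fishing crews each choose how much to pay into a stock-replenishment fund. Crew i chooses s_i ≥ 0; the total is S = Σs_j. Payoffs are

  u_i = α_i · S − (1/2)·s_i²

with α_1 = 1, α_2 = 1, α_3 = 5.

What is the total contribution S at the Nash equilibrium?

Crew i's FOC: ∂u_i/∂s_i = α_i − s_i = 0, so s_i* = α_i.
NE contributions = (1, 1, 5); S = 7.

7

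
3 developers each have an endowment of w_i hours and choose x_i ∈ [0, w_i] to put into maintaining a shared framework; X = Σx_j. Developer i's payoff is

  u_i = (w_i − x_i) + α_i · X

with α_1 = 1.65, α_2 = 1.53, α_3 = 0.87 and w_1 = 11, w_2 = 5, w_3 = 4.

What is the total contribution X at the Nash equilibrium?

∂u_i/∂x_i = α_i − 1, so developer i contributes w_i if α_i > 1, else 0.
α_i > 1 for i ∈ {1, 2}; NE contributions (11, 5, 0), X = 16.

16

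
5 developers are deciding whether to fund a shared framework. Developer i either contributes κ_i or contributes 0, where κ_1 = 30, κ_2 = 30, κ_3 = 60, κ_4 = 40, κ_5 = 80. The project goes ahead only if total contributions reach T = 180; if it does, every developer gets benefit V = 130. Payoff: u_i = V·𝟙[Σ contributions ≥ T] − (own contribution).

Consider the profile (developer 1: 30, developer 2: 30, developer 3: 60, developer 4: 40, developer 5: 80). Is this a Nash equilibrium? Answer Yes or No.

Total = 240 ≥ 180: provided.
Developer 1 (pledges 30, payoff 100): dropping to 0 → total 210, payoff 130. Profitable deviation.

No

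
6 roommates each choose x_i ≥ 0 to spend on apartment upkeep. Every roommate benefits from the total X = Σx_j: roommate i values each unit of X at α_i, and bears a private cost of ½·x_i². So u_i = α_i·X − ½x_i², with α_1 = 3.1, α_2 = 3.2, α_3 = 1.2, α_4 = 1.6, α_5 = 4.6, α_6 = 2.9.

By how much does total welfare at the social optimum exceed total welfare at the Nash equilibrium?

Roommate i's FOC: ∂u_i/∂x_i = α_i − x_i = 0, so x_i* = α_i.
NE contributions = (3.1, 3.2, 1.2, 1.6, 4.6, 2.9); X = 16.6.
W^NE = (Σα)·X − ½Σα_i² = 16.6² − ½·53.42 = 248.85.
Planner sets x_i = Σα_j = 16.6 for every i, so X^SO = 6·16.6 = 99.6.
W^SO = (Σα)·X^SO − ½·6·(Σα)² = (6/2)·16.6² = 826.68.
Deadweight loss = W^SO − W^NE = 577.83.

577.83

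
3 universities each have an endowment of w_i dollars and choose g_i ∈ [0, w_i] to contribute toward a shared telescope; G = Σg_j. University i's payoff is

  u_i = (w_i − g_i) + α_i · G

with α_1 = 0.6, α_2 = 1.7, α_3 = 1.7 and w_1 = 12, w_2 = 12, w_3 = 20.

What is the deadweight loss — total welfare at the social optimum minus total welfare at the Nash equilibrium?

36

∂u_i/∂g_i = α_i − 1, so university i contributes w_i if α_i > 1, else 0.
α_i > 1 for i ∈ {2, 3}; NE contributions (0, 12, 20), G = 32.
W^NE = Σw_i − G^NE + (Σα_i)·G^NE = 44 + 3·32 = 140.
Planner: ∂(Σu_j)/∂g_i = Σα_j − 1 = 3 > 0, so everyone contributes w_i; G^SO = 44, W^SO = 44 + 3·44 = 176.
Deadweight loss = 36.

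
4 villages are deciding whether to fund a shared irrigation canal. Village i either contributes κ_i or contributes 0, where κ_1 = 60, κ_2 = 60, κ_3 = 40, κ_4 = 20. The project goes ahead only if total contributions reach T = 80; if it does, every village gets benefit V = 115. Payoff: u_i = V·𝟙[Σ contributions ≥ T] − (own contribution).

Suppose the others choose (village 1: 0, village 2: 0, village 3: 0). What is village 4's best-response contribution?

Others' total = 0. Even contributing 20 gives 20 < 80: no benefit either way.
Best response: 0.

0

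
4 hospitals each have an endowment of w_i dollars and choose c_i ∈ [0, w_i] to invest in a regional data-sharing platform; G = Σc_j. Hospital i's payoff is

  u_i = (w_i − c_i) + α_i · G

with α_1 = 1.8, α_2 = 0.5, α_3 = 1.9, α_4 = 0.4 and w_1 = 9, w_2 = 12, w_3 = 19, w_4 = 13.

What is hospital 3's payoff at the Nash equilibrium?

∂u_i/∂c_i = α_i − 1, so hospital i contributes w_i if α_i > 1, else 0.
α_i > 1 for i ∈ {1, 3}; NE contributions (9, 0, 19, 0), G = 28.
u_3 = (19 − 19) + 1.9·28 = 53.2.

53.2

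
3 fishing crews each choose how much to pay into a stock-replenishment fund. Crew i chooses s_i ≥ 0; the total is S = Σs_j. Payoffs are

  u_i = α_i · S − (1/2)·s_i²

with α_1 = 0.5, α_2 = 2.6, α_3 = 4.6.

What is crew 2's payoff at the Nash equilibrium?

Crew i's FOC: ∂u_i/∂s_i = α_i − s_i = 0, so s_i* = α_i.
NE contributions = (0.5, 2.6, 4.6); S = 7.7.
u_2 = α_2·S − ½·(s_2)² = 2.6·7.7 − ½·2.6² = 16.64.

16.64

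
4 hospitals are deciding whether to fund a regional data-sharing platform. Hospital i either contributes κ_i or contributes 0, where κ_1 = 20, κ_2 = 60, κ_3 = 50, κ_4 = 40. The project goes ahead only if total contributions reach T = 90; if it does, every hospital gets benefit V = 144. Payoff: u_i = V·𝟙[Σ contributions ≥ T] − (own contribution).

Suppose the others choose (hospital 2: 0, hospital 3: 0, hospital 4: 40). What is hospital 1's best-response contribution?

Others' total = 40. Even contributing 20 gives 60 < 90: no benefit either way.
Best response: 0.

0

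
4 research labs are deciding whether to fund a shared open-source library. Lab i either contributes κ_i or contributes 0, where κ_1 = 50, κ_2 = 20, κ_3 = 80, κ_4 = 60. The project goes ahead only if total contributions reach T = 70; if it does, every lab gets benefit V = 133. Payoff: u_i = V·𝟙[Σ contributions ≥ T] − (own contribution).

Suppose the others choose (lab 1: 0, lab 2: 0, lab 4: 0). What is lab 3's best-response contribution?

80

Others' total = 0. Contributing 80 brings total to 80 ≥ 70: gain V − κ_3 = 53.
Best response: 80.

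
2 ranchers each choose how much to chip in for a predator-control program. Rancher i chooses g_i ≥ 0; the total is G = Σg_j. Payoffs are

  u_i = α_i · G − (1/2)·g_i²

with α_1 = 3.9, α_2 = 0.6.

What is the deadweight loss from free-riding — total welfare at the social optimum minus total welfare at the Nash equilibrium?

Rancher i's FOC: ∂u_i/∂g_i = α_i − g_i = 0, so g_i* = α_i.
NE contributions = (3.9, 0.6); G = 4.5.
W^NE = (Σα)·G − ½Σα_i² = 4.5² − ½·15.57 = 12.465.
Planner sets g_i = Σα_j = 4.5 for every i, so G^SO = 2·4.5 = 9.
W^SO = (Σα)·G^SO − ½·2·(Σα)² = (2/2)·4.5² = 20.25.
Deadweight loss = W^SO − W^NE = 7.785.

7.785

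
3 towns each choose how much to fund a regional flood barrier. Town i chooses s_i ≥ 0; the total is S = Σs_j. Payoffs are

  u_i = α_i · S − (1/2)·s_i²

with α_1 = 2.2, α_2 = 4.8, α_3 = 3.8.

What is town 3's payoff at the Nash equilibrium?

33.82

Town i's FOC: ∂u_i/∂s_i = α_i − s_i = 0, so s_i* = α_i.
NE contributions = (2.2, 4.8, 3.8); S = 10.8.
u_3 = α_3·S − ½·(s_3)² = 3.8·10.8 − ½·3.8² = 33.82.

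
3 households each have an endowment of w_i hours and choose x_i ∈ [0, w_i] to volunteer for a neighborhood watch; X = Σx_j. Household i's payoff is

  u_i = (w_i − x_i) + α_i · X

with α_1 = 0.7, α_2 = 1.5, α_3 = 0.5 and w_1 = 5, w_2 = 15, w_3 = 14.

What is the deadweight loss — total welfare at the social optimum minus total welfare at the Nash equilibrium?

32.3

∂u_i/∂x_i = α_i − 1, so household i contributes w_i if α_i > 1, else 0.
α_i > 1 for i ∈ {2}; NE contributions (0, 15, 0), X = 15.
W^NE = Σw_i − X^NE + (Σα_i)·X^NE = 34 + 1.7·15 = 59.5.
Planner: ∂(Σu_j)/∂x_i = Σα_j − 1 = 1.7 > 0, so everyone contributes w_i; X^SO = 34, W^SO = 34 + 1.7·34 = 91.8.
Deadweight loss = 32.3.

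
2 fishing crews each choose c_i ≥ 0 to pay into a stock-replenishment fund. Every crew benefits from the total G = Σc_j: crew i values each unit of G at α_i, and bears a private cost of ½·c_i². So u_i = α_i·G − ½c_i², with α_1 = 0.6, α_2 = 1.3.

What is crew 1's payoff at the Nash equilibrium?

Crew i's FOC: ∂u_i/∂c_i = α_i − c_i = 0, so c_i* = α_i.
NE contributions = (0.6, 1.3); G = 1.9.
u_1 = α_1·G − ½·(c_1)² = 0.6·1.9 − ½·0.6² = 0.96.

0.96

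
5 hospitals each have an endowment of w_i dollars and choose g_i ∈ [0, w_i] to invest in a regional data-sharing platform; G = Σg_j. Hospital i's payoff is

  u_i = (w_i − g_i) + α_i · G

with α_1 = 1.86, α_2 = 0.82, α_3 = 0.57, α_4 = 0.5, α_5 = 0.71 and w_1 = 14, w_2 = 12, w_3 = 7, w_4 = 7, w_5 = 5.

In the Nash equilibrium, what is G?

14

∂u_i/∂g_i = α_i − 1, so hospital i contributes w_i if α_i > 1, else 0.
α_i > 1 for i ∈ {1}; NE contributions (14, 0, 0, 0, 0), G = 14.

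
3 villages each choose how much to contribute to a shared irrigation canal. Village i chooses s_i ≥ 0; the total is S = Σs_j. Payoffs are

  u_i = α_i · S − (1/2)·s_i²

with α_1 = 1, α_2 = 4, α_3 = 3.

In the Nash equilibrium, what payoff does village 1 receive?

Village i's FOC: ∂u_i/∂s_i = α_i − s_i = 0, so s_i* = α_i.
NE contributions = (1, 4, 3); S = 8.
u_1 = α_1·S − ½·(s_1)² = 1·8 − ½·1² = 7.5.

7.5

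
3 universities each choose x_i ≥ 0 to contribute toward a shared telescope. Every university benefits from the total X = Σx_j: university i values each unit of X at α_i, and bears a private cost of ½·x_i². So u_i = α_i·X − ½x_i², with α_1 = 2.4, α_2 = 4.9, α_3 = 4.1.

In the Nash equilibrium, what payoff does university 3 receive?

38.335

University i's FOC: ∂u_i/∂x_i = α_i − x_i = 0, so x_i* = α_i.
NE contributions = (2.4, 4.9, 4.1); X = 11.4.
u_3 = α_3·X − ½·(x_3)² = 4.1·11.4 − ½·4.1² = 38.335.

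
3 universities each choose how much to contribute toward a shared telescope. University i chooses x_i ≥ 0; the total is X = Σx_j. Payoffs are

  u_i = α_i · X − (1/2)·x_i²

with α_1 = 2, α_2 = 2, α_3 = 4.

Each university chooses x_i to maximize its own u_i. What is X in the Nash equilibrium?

8

University i's FOC: ∂u_i/∂x_i = α_i − x_i = 0, so x_i* = α_i.
NE contributions = (2, 2, 4); X = 8.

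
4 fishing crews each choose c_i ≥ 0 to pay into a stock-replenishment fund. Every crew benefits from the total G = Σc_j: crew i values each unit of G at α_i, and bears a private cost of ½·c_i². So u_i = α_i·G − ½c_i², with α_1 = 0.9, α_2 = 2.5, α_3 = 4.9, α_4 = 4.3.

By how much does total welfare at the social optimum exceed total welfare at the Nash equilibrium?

183.54

Crew i's FOC: ∂u_i/∂c_i = α_i − c_i = 0, so c_i* = α_i.
NE contributions = (0.9, 2.5, 4.9, 4.3); G = 12.6.
W^NE = (Σα)·G − ½Σα_i² = 12.6² − ½·49.56 = 133.98.
Planner sets c_i = Σα_j = 12.6 for every i, so G^SO = 4·12.6 = 50.4.
W^SO = (Σα)·G^SO − ½·4·(Σα)² = (4/2)·12.6² = 317.52.
Deadweight loss = W^SO − W^NE = 183.54.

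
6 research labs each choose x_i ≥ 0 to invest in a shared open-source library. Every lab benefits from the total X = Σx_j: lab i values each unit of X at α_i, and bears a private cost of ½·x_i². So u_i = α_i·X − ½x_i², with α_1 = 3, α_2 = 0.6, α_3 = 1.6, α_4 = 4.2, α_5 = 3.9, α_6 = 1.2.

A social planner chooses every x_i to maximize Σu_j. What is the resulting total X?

87

Planner FOC: ∂(Σu_j)/∂x_i = (Σα_j) − x_i = 0, so x_i^SO = Σα_j = 14.5 for every i; X^SO = 87.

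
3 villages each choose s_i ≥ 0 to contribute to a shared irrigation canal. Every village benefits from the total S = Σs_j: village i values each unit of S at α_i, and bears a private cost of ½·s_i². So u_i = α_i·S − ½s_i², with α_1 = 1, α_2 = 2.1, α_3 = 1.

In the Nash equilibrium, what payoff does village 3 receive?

Village i's FOC: ∂u_i/∂s_i = α_i − s_i = 0, so s_i* = α_i.
NE contributions = (1, 2.1, 1); S = 4.1.
u_3 = α_3·S − ½·(s_3)² = 1·4.1 − ½·1² = 3.6.

3.6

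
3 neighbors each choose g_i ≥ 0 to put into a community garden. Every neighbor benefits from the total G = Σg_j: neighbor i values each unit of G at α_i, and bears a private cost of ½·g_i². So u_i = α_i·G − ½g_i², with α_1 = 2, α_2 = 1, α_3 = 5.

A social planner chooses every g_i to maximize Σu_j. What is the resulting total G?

Planner FOC: ∂(Σu_j)/∂g_i = (Σα_j) − g_i = 0, so g_i^SO = Σα_j = 8 for every i; G^SO = 24.

24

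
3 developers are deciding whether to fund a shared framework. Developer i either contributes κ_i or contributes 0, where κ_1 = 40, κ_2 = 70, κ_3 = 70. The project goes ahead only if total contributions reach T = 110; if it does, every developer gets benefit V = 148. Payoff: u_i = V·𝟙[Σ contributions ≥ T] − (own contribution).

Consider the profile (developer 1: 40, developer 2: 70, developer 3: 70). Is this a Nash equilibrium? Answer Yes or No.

Total = 180 ≥ 110: provided.
Developer 1 (pledges 40, payoff 108): dropping to 0 → total 140, payoff 148. Profitable deviation.

No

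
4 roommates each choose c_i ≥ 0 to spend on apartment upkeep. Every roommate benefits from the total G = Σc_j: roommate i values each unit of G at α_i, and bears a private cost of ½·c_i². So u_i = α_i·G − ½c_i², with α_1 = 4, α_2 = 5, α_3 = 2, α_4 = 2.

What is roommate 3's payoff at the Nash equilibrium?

Roommate i's FOC: ∂u_i/∂c_i = α_i − c_i = 0, so c_i* = α_i.
NE contributions = (4, 5, 2, 2); G = 13.
u_3 = α_3·G − ½·(c_3)² = 2·13 − ½·2² = 24.

24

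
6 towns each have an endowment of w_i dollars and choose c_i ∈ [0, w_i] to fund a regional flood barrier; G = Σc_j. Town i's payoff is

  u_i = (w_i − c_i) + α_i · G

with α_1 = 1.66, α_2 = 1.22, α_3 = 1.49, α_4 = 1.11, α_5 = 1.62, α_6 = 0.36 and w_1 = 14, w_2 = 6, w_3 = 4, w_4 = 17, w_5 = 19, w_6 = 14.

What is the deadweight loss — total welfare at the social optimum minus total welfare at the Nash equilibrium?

90.44

∂u_i/∂c_i = α_i − 1, so town i contributes w_i if α_i > 1, else 0.
α_i > 1 for i ∈ {1, 2, 3, 4, 5}; NE contributions (14, 6, 4, 17, 19, 0), G = 60.
W^NE = Σw_i − G^NE + (Σα_i)·G^NE = 74 + 6.46·60 = 461.6.
Planner: ∂(Σu_j)/∂c_i = Σα_j − 1 = 6.46 > 0, so everyone contributes w_i; G^SO = 74, W^SO = 74 + 6.46·74 = 552.04.
Deadweight loss = 90.44.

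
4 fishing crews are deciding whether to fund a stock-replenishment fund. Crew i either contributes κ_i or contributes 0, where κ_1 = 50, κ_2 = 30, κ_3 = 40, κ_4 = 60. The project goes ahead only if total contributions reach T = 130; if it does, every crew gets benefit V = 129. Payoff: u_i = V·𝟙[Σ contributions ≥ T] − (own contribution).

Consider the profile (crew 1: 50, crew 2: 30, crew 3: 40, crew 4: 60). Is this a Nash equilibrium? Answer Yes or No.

No

Total = 180 ≥ 130: provided.
Crew 1 (pledges 50, payoff 79): dropping to 0 → total 130, payoff 129. Profitable deviation.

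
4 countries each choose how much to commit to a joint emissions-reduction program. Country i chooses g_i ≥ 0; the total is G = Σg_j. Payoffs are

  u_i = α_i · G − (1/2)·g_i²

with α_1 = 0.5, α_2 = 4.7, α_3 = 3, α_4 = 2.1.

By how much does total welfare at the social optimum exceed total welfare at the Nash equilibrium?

Country i's FOC: ∂u_i/∂g_i = α_i − g_i = 0, so g_i* = α_i.
NE contributions = (0.5, 4.7, 3, 2.1); G = 10.3.
W^NE = (Σα)·G − ½Σα_i² = 10.3² − ½·35.75 = 88.215.
Planner sets g_i = Σα_j = 10.3 for every i, so G^SO = 4·10.3 = 41.2.
W^SO = (Σα)·G^SO − ½·4·(Σα)² = (4/2)·10.3² = 212.18.
Deadweight loss = W^SO − W^NE = 123.965.

123.965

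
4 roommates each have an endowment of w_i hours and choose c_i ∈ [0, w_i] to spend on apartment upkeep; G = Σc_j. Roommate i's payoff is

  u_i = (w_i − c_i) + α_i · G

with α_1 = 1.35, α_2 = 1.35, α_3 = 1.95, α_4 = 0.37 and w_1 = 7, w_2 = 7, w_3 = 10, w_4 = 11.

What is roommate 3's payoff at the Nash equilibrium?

46.8

∂u_i/∂c_i = α_i − 1, so roommate i contributes w_i if α_i > 1, else 0.
α_i > 1 for i ∈ {1, 2, 3}; NE contributions (7, 7, 10, 0), G = 24.
u_3 = (10 − 10) + 1.95·24 = 46.8.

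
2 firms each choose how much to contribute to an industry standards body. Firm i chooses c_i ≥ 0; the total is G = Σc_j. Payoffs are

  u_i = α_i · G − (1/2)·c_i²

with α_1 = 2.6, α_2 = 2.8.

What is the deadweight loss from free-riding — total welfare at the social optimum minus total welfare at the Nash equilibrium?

Firm i's FOC: ∂u_i/∂c_i = α_i − c_i = 0, so c_i* = α_i.
NE contributions = (2.6, 2.8); G = 5.4.
W^NE = (Σα)·G − ½Σα_i² = 5.4² − ½·14.6 = 21.86.
Planner sets c_i = Σα_j = 5.4 for every i, so G^SO = 2·5.4 = 10.8.
W^SO = (Σα)·G^SO − ½·2·(Σα)² = (2/2)·5.4² = 29.16.
Deadweight loss = W^SO − W^NE = 7.3.

7.3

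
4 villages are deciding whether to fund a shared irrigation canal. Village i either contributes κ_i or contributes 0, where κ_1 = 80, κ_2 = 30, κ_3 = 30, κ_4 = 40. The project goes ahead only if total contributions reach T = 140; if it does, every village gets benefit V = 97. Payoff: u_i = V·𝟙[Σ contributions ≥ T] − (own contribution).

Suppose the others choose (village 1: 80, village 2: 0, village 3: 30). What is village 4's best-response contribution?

40

Others' total = 110. Contributing 40 brings total to 150 ≥ 140: gain V − κ_4 = 57.
Best response: 40.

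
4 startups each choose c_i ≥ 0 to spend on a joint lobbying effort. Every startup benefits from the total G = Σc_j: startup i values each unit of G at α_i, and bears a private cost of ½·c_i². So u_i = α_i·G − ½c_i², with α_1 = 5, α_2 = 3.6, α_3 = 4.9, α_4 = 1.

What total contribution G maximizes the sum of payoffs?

Planner FOC: ∂(Σu_j)/∂c_i = (Σα_j) − c_i = 0, so c_i^SO = Σα_j = 14.5 for every i; G^SO = 58.

58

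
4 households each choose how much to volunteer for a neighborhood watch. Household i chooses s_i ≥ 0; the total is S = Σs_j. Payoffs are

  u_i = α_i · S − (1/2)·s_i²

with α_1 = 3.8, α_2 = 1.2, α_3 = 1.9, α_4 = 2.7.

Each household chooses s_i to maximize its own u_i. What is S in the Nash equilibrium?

Household i's FOC: ∂u_i/∂s_i = α_i − s_i = 0, so s_i* = α_i.
NE contributions = (3.8, 1.2, 1.9, 2.7); S = 9.6.

9.6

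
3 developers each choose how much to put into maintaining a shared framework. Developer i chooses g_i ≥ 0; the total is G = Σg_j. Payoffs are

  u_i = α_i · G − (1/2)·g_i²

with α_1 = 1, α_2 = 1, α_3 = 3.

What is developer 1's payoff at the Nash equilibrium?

4.5

Developer i's FOC: ∂u_i/∂g_i = α_i − g_i = 0, so g_i* = α_i.
NE contributions = (1, 1, 3); G = 5.
u_1 = α_1·G − ½·(g_1)² = 1·5 − ½·1² = 4.5.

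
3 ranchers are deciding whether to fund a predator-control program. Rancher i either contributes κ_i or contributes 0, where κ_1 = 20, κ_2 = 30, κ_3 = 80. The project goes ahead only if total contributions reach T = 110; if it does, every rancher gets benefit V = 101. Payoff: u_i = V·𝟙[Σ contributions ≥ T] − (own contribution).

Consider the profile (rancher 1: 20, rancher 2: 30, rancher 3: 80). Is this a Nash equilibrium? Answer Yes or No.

No

Total = 130 ≥ 110: provided.
Rancher 1 (pledges 20, payoff 81): dropping to 0 → total 110, payoff 101. Profitable deviation.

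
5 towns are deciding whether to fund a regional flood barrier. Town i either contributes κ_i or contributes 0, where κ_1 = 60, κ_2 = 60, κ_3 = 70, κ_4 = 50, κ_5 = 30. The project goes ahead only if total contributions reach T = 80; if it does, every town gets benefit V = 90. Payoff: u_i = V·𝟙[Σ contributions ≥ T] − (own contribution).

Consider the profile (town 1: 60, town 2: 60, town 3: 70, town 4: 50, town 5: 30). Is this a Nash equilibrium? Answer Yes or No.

Total = 270 ≥ 80: provided.
Town 1 (pledges 60, payoff 30): dropping to 0 → total 210, payoff 90. Profitable deviation.

No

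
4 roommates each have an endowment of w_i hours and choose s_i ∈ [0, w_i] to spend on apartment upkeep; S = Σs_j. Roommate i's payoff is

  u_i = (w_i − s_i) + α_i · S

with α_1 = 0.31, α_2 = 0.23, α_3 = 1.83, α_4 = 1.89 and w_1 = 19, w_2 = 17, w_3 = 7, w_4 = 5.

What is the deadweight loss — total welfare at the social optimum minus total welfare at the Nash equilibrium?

∂u_i/∂s_i = α_i − 1, so roommate i contributes w_i if α_i > 1, else 0.
α_i > 1 for i ∈ {3, 4}; NE contributions (0, 0, 7, 5), S = 12.
W^NE = Σw_i − S^NE + (Σα_i)·S^NE = 48 + 3.26·12 = 87.12.
Planner: ∂(Σu_j)/∂s_i = Σα_j − 1 = 3.26 > 0, so everyone contributes w_i; S^SO = 48, W^SO = 48 + 3.26·48 = 204.48.
Deadweight loss = 117.36.

117.36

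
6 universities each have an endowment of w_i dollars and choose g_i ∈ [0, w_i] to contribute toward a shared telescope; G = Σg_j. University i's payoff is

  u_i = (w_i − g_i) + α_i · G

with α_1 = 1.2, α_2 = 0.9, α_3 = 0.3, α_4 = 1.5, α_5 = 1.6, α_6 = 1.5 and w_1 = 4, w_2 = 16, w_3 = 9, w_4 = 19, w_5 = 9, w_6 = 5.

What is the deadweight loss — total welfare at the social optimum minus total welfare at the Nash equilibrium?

∂u_i/∂g_i = α_i − 1, so university i contributes w_i if α_i > 1, else 0.
α_i > 1 for i ∈ {1, 4, 5, 6}; NE contributions (4, 0, 0, 19, 9, 5), G = 37.
W^NE = Σw_i − G^NE + (Σα_i)·G^NE = 62 + 6·37 = 284.
Planner: ∂(Σu_j)/∂g_i = Σα_j − 1 = 6 > 0, so everyone contributes w_i; G^SO = 62, W^SO = 62 + 6·62 = 434.
Deadweight loss = 150.

150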